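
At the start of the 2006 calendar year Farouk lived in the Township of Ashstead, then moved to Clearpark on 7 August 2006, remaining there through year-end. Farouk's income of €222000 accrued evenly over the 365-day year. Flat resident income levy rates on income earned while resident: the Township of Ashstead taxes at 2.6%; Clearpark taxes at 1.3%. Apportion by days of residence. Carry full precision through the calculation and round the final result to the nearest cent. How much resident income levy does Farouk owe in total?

€4609.69

The Township of Ashstead, 1 January – 6 August 2006: 218 days → €222000 × 2.6% × 218/365 = €3447.3863
Clearpark, 7 August – 31 December 2006: 147 days → €222000 × 1.3% × 147/365 = €1162.3068
Total = €4609.6932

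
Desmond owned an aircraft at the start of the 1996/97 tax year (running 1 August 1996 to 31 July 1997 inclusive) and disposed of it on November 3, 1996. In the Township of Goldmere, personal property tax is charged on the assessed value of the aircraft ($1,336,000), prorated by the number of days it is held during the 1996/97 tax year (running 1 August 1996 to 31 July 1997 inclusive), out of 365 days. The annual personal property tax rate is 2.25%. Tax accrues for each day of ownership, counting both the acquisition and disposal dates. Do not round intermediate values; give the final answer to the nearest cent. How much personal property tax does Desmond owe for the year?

$7,823.84

Days held (August 1 – November 3, 1996): 95 out of 365
Tax = $1,336,000 × 2.25% × 95/365 = $7,823.8356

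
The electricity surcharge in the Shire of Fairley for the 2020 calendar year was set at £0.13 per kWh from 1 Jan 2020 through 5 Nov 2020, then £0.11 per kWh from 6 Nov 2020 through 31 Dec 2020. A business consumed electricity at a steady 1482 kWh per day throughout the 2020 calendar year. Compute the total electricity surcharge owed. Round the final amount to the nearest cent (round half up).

£68,853.72

1 Jan – 5 Nov 2020: 310 days × 1482 kWh/day = 459,420 kWh at £0.13/kWh → £59,724.60
6 Nov – 31 Dec 2020: 56 days × 1482 kWh/day = 82,992 kWh at £0.11/kWh → £9,129.12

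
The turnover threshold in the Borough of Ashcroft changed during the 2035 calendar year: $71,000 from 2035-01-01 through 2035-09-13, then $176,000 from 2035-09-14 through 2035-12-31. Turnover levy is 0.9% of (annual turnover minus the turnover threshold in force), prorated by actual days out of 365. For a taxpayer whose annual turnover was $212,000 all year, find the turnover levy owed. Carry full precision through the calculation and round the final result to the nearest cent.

$986.79

2035-01-01 to 2035-09-13: 256 days, exemption $71,000 → ($212,000 − $71,000) × 0.9% × 256/365 = $890.0384
2035-09-14 to 2035-12-31: 109 days, exemption $176,000 → ($212,000 − $176,000) × 0.9% × 109/365 = $96.7562
Total = $986.7945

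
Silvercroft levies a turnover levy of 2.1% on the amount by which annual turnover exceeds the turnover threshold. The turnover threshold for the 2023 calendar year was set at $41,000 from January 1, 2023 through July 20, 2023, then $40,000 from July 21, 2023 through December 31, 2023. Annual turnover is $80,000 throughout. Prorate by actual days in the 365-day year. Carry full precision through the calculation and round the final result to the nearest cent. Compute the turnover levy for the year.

January 1 – July 20, 2023: 201 days, exemption $41,000 → ($80,000 − $41,000) × 2.1% × 201/365 = $451.0110
July 21 – December 31, 2023: 164 days, exemption $40,000 → ($80,000 − $40,000) × 2.1% × 164/365 = $377.4247
Total = $828.4356

$828.44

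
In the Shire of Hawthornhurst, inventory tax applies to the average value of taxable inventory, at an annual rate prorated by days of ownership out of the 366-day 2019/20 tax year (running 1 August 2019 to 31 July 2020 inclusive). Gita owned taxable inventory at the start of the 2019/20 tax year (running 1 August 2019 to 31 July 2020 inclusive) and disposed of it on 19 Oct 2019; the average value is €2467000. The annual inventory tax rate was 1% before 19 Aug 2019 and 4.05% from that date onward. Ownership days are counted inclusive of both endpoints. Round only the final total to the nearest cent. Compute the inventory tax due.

€18138.52

1 Aug – 18 Aug 2019: 18 days at 1% → €2467000 × 1% × 18/366 = €1213.2787
19 Aug – 19 Oct 2019: 62 days at 4.05% → €2467000 × 4.05% × 62/366 = €16925.2377
Total = €18138.5164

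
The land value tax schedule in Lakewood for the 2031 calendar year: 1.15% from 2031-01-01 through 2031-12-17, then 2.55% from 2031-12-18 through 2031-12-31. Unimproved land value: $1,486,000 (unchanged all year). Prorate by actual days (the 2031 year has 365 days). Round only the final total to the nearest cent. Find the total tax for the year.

2031-01-01 to 2031-12-17: 351 days at 1.15% → $1,486,000 × 1.15% × 351/365 = $16,433.5315
2031-12-18 to 2031-12-31: 14 days at 2.55% → $1,486,000 × 2.55% × 14/365 = $1,453.4301
Total = $17,886.9616

$17,886.96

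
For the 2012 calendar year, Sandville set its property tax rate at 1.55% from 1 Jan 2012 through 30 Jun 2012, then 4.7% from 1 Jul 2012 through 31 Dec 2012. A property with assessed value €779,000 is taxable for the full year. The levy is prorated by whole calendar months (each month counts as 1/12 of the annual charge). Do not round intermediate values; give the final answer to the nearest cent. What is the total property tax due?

1 Jan – 30 Jun 2012: 6 months at 1.55% → €779,000 × 1.55% × 6/12 = €6,037.2500
1 Jul – 31 Dec 2012: 6 months at 4.7% → €779,000 × 4.7% × 6/12 = €18,306.5000
Total = €24,343.7500

€24,343.75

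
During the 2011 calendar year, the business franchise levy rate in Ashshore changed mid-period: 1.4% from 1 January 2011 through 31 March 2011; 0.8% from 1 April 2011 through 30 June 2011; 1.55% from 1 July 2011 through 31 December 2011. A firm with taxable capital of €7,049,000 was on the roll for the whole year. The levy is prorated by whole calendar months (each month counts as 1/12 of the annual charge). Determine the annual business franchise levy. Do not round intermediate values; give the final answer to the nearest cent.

€93,399.25

1 January – 31 March 2011: 3 months at 1.4% → €7,049,000 × 1.4% × 3/12 = €24,671.5000
1 April – 30 June 2011: 3 months at 0.8% → €7,049,000 × 0.8% × 3/12 = €14,098.0000
1 July – 31 December 2011: 6 months at 1.55% → €7,049,000 × 1.55% × 6/12 = €54,629.7500
Total = €93,399.2500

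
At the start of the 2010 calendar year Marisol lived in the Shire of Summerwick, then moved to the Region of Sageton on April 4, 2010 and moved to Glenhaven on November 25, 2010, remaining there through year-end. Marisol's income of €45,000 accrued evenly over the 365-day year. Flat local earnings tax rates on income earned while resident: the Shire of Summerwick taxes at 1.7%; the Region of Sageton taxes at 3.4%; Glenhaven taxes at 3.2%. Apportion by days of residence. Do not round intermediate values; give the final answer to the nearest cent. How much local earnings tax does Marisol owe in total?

€1,325.96

The Shire of Summerwick, January 1 – April 3, 2010: 93 days → €45,000 × 1.7% × 93/365 = €194.9178
The Region of Sageton, April 4 – November 24, 2010: 235 days → €45,000 × 3.4% × 235/365 = €985.0685
Glenhaven, November 25 – December 31, 2010: 37 days → €45,000 × 3.2% × 37/365 = €145.9726
Total = €1,325.9589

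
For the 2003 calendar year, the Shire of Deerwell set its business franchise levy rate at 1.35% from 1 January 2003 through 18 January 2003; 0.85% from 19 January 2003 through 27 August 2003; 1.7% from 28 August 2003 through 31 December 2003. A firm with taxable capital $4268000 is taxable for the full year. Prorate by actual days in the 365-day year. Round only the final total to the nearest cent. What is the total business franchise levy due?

$49853.75

1 January – 18 January 2003: 18 days at 1.35% → $4268000 × 1.35% × 18/365 = $2841.4356
19 January – 27 August 2003: 221 days at 0.85% → $4268000 × 0.85% × 221/365 = $21965.5836
28 August – 31 December 2003: 126 days at 1.7% → $4268000 × 1.7% × 126/365 = $25046.7288
Total = $49853.7479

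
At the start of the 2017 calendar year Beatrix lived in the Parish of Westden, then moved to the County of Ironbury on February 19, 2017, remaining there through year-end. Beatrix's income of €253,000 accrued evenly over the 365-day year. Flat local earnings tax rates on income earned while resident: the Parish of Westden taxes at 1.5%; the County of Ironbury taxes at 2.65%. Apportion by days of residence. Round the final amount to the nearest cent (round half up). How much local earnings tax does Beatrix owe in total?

€6,313.91

The Parish of Westden, January 1 – February 18, 2017: 49 days → €253,000 × 1.5% × 49/365 = €509.4658
The County of Ironbury, February 19 – December 31, 2017: 316 days → €253,000 × 2.65% × 316/365 = €5,804.4438
Total = €6,313.9096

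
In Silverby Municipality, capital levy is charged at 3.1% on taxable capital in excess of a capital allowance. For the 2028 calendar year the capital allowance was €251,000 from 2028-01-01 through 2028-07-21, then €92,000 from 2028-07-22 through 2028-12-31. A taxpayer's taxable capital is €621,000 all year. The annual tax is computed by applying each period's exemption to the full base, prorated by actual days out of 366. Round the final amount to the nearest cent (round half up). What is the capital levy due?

2028-01-01 to 2028-07-21: 203 days, exemption €251,000 → (€621,000 − €251,000) × 3.1% × 203/366 = €6,361.7760
2028-07-22 to 2028-12-31: 163 days, exemption €92,000 → (€621,000 − €92,000) × 3.1% × 163/366 = €7,303.3798
Total = €13,665.1557

€13,665.16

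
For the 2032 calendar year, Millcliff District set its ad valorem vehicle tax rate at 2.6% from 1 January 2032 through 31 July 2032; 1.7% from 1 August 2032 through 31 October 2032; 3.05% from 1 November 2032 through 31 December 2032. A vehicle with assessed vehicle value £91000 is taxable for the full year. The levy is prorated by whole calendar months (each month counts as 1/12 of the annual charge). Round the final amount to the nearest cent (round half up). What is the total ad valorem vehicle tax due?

£2229.50

1 January – 31 July 2032: 7 months at 2.6% → £91000 × 2.6% × 7/12 = £1380.1667
1 August – 31 October 2032: 3 months at 1.7% → £91000 × 1.7% × 3/12 = £386.7500
1 November – 31 December 2032: 2 months at 3.05% → £91000 × 3.05% × 2/12 = £462.5833
Total = £2229.5000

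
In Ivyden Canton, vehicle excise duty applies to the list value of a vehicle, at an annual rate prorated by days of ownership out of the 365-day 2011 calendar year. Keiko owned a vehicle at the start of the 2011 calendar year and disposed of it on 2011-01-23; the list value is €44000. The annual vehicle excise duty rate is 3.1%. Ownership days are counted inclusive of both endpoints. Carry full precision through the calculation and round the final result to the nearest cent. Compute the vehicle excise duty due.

Days held (2011-01-01 to 2011-01-23): 23 out of 365
Tax = €44000 × 3.1% × 23/365 = €85.9507

€85.95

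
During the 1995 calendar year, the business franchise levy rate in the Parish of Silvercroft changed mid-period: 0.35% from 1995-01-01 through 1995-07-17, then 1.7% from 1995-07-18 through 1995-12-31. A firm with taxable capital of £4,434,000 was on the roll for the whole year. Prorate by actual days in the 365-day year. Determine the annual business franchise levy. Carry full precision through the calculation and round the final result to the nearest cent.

£42,906.54

1995-01-01 to 1995-07-17: 198 days at 0.35% → £4,434,000 × 0.35% × 198/365 = £8,418.5260
1995-07-18 to 1995-12-31: 167 days at 1.7% → £4,434,000 × 1.7% × 167/365 = £34,488.0164
Total = £42,906.5425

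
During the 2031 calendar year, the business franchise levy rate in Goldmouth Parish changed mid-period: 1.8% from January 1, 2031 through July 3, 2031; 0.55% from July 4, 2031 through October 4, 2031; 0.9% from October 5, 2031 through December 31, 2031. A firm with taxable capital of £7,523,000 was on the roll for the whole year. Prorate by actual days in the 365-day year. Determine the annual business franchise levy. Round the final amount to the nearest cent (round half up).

£95,129.88

January 1 – July 3, 2031: 184 days at 1.8% → £7,523,000 × 1.8% × 184/365 = £68,263.4959
July 4 – October 4, 2031: 93 days at 0.55% → £7,523,000 × 0.55% × 93/365 = £10,542.5055
October 5 – December 31, 2031: 88 days at 0.9% → £7,523,000 × 0.9% × 88/365 = £16,323.8795
Total = £95,129.8808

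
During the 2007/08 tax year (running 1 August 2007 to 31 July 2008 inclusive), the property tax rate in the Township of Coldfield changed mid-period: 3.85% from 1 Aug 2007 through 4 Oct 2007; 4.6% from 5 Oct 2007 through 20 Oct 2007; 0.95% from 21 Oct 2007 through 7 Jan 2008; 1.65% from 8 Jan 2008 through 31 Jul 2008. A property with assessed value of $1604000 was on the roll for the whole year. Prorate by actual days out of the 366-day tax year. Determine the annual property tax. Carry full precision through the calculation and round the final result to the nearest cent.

1 Aug – 4 Oct 2007: 65 days at 3.85% → $1604000 × 3.85% × 65/366 = $10967.2404
5 Oct – 20 Oct 2007: 16 days at 4.6% → $1604000 × 4.6% × 16/366 = $3225.5301
21 Oct 2007 – 7 Jan 2008: 79 days at 0.95% → $1604000 × 0.95% × 79/366 = $3289.0765
8 Jan – 31 Jul 2008: 206 days at 1.65% → $1604000 × 1.65% × 206/366 = $14896.1639
Total = $32378.0109

$32378.01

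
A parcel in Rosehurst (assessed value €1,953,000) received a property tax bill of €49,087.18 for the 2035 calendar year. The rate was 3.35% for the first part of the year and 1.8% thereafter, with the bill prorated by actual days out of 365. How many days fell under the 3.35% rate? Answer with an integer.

Let d = days at the first rate; then 365 − d days at the second rate.
€1,953,000 × [3.35%·d + 1.8%·(365−d)] / 365 = €49,087.18
Solving gives d = 168, so the new rate took effect on 18 Jun 2035.

168 days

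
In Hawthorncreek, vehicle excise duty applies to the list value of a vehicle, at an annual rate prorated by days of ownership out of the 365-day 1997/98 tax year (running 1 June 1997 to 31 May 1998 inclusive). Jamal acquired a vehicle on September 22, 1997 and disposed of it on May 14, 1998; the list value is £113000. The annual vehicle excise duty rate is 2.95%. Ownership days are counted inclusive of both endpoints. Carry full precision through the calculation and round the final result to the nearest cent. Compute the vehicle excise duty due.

Days held (September 22, 1997 – May 14, 1998): 235 out of 365
Tax = £113000 × 2.95% × 235/365 = £2146.2260

£2146.23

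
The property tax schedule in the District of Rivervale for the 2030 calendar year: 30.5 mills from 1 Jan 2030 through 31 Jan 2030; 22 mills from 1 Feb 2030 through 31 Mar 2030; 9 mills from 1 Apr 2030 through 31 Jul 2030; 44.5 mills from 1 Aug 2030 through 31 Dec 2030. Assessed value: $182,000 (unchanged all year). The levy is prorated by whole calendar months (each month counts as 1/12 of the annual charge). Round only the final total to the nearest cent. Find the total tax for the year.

1 Jan – 31 Jan 2030: 1 month at 30.5 mills → $182,000 × 3.05% × 1/12 = $462.5833
1 Feb – 31 Mar 2030: 2 months at 22 mills → $182,000 × 2.2% × 2/12 = $667.3333
1 Apr – 31 Jul 2030: 4 months at 9 mills → $182,000 × 0.9% × 4/12 = $546.0000
1 Aug – 31 Dec 2030: 5 months at 44.5 mills → $182,000 × 4.45% × 5/12 = $3,374.5833
Total = $5,050.5000

$5,050.50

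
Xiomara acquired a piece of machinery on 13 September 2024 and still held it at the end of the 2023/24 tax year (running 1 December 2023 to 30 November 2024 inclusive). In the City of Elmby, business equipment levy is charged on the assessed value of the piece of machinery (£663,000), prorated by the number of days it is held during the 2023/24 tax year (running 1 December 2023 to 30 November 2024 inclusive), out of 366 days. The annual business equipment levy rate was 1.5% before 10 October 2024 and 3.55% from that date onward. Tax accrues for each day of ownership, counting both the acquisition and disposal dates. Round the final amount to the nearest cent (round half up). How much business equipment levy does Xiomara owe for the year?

£4,077.63

13 September – 9 October 2024: 27 days at 1.5% → £663,000 × 1.5% × 27/366 = £733.6475
10 October – 30 November 2024: 52 days at 3.55% → £663,000 × 3.55% × 52/366 = £3,343.9836
Total = £4,077.6311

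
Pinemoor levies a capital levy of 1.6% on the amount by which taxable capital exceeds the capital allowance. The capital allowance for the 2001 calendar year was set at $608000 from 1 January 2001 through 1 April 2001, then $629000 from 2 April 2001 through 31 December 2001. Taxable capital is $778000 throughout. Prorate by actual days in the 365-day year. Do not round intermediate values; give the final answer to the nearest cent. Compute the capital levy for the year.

1 January – 1 April 2001: 91 days, exemption $608000 → ($778000 − $608000) × 1.6% × 91/365 = $678.1370
2 April – 31 December 2001: 274 days, exemption $629000 → ($778000 − $629000) × 1.6% × 274/365 = $1789.6329
Total = $2467.7699

$2467.77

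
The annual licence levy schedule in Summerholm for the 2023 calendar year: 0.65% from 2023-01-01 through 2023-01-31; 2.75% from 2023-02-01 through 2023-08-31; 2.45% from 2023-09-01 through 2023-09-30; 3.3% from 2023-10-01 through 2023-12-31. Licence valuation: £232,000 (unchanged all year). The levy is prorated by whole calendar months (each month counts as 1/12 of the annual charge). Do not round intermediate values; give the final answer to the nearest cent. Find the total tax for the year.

2023-01-01 to 2023-01-31: 1 month at 0.65% → £232,000 × 0.65% × 1/12 = £125.6667
2023-02-01 to 2023-08-31: 7 months at 2.75% → £232,000 × 2.75% × 7/12 = £3,721.6667
2023-09-01 to 2023-09-30: 1 month at 2.45% → £232,000 × 2.45% × 1/12 = £473.6667
2023-10-01 to 2023-12-31: 3 months at 3.3% → £232,000 × 3.3% × 3/12 = £1,914.0000
Total = £6,235.0000

£6,235.00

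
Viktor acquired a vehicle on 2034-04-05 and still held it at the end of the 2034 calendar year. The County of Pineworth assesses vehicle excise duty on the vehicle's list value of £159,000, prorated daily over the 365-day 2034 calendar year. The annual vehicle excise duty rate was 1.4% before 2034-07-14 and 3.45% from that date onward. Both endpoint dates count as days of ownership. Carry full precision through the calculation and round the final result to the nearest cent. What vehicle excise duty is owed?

2034-04-05 to 2034-07-13: 100 days at 1.4% → £159,000 × 1.4% × 100/365 = £609.8630
2034-07-14 to 2034-12-31: 171 days at 3.45% → £159,000 × 3.45% × 171/365 = £2,569.9192
Total = £3,179.7822

£3,179.78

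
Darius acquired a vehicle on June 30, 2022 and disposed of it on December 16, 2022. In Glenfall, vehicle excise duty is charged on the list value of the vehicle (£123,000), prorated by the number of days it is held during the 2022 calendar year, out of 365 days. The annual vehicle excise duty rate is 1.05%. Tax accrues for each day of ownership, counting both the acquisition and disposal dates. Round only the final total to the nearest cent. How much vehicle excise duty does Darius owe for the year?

£601.52

Days held (June 30 – December 16, 2022): 170 out of 365
Tax = £123,000 × 1.05% × 170/365 = £601.5205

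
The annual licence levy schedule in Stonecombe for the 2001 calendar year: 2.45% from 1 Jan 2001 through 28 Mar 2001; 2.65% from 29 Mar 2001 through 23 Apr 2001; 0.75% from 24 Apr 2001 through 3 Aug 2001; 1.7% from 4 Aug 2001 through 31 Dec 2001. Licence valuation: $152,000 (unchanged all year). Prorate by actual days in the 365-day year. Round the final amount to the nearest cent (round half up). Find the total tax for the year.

$2,555.06

1 Jan – 28 Mar 2001: 87 days at 2.45% → $152,000 × 2.45% × 87/365 = $887.6384
29 Mar – 23 Apr 2001: 26 days at 2.65% → $152,000 × 2.65% × 26/365 = $286.9260
24 Apr – 3 Aug 2001: 102 days at 0.75% → $152,000 × 0.75% × 102/365 = $318.5753
4 Aug – 31 Dec 2001: 150 days at 1.7% → $152,000 × 1.7% × 150/365 = $1,061.9178
Total = $2,555.0575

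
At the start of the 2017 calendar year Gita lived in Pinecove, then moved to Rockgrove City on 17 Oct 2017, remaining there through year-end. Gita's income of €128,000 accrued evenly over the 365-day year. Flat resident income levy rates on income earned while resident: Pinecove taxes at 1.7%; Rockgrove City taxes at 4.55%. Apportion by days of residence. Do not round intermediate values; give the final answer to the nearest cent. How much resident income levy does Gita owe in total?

€2,935.58

Pinecove, 1 Jan – 16 Oct 2017: 289 days → €128,000 × 1.7% × 289/365 = €1,722.9151
Rockgrove City, 17 Oct – 31 Dec 2017: 76 days → €128,000 × 4.55% × 76/365 = €1,212.6685
Total = €2,935.5836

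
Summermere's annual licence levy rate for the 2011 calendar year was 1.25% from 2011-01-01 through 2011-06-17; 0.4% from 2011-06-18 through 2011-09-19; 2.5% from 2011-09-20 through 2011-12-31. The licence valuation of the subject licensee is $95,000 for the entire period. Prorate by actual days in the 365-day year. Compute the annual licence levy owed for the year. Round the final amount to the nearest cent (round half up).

2011-01-01 to 2011-06-17: 168 days at 1.25% → $95,000 × 1.25% × 168/365 = $546.5753
2011-06-18 to 2011-09-19: 94 days at 0.4% → $95,000 × 0.4% × 94/365 = $97.8630
2011-09-20 to 2011-12-31: 103 days at 2.5% → $95,000 × 2.5% × 103/365 = $670.2055
Total = $1,314.6438

$1,314.64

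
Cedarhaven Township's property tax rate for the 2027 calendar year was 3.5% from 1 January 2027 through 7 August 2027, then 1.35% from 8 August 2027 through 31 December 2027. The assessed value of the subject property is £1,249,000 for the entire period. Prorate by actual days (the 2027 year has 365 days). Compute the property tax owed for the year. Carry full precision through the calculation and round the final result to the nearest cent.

1 January – 7 August 2027: 219 days at 3.5% → £1,249,000 × 3.5% × 219/365 = £26,229.0000
8 August – 31 December 2027: 146 days at 1.35% → £1,249,000 × 1.35% × 146/365 = £6,744.6000
Total = £32,973.6000

£32,973.60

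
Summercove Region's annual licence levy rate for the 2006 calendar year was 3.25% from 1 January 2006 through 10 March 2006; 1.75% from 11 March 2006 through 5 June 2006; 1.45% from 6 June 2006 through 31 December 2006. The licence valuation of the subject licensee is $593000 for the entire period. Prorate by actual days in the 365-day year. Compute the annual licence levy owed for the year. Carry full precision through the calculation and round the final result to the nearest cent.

$11040.36

1 January – 10 March 2006: 69 days at 3.25% → $593000 × 3.25% × 69/365 = $3643.2945
11 March – 5 June 2006: 87 days at 1.75% → $593000 × 1.75% × 87/365 = $2473.5411
6 June – 31 December 2006: 209 days at 1.45% → $593000 × 1.45% × 209/365 = $4923.5247
Total = $11040.3603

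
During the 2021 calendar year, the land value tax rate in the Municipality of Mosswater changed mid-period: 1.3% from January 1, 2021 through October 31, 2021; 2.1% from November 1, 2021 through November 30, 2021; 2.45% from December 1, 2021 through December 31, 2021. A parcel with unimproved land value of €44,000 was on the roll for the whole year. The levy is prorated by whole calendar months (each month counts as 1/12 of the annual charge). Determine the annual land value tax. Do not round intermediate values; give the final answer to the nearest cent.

January 1 – October 31, 2021: 10 months at 1.3% → €44,000 × 1.3% × 10/12 = €476.6667
November 1 – November 30, 2021: 1 month at 2.1% → €44,000 × 2.1% × 1/12 = €77.0000
December 1 – December 31, 2021: 1 month at 2.45% → €44,000 × 2.45% × 1/12 = €89.8333
Total = €643.5000

€643.50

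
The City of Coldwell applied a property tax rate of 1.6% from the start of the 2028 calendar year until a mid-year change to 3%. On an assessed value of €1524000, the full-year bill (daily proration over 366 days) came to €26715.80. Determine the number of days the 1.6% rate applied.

326 days

Let d = days at the first rate; then 366 − d days at the second rate.
€1524000 × [1.6%·d + 3%·(366−d)] / 366 = €26715.80
Solving gives d = 326, so the new rate took effect on 22 Nov 2028.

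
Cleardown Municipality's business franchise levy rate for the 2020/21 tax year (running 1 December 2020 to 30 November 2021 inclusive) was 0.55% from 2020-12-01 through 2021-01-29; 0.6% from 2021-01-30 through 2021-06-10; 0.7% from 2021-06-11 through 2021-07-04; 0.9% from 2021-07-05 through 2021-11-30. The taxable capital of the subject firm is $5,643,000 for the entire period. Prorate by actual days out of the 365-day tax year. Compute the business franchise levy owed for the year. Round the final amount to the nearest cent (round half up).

2020-12-01 to 2021-01-29: 60 days at 0.55% → $5,643,000 × 0.55% × 60/365 = $5,101.8904
2021-01-30 to 2021-06-10: 132 days at 0.6% → $5,643,000 × 0.6% × 132/365 = $12,244.5370
2021-06-11 to 2021-07-04: 24 days at 0.7% → $5,643,000 × 0.7% × 24/365 = $2,597.3260
2021-07-05 to 2021-11-30: 149 days at 0.9% → $5,643,000 × 0.9% × 149/365 = $20,732.2274
Total = $40,675.9808

$40,675.98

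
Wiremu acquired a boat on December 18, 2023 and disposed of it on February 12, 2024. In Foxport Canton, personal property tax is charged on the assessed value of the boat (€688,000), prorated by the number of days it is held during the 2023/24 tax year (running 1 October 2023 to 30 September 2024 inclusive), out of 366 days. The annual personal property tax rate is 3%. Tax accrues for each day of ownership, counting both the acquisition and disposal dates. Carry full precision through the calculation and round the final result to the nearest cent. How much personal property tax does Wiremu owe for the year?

€3,214.43

Days held (December 18, 2023 – February 12, 2024): 57 out of 366
Tax = €688,000 × 3% × 57/366 = €3,214.4262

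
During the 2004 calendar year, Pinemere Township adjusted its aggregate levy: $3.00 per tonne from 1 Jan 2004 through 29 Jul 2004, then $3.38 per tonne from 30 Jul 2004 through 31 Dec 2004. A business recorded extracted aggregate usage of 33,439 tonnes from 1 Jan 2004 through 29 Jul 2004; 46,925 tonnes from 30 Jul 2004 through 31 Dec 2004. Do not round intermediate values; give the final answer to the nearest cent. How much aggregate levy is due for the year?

1 Jan – 29 Jul 2004: 33,439 tonnes at $3.00/tonne → $100,317.00
30 Jul – 31 Dec 2004: 46,925 tonnes at $3.38/tonne → $158,606.50

$258,923.50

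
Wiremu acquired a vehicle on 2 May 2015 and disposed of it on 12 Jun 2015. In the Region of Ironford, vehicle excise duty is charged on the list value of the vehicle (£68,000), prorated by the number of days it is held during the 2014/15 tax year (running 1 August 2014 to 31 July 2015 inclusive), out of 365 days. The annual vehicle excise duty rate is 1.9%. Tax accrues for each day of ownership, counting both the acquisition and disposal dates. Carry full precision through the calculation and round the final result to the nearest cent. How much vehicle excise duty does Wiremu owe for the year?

£148.67

Days held (2 May – 12 Jun 2015): 42 out of 365
Tax = £68,000 × 1.9% × 42/365 = £148.6685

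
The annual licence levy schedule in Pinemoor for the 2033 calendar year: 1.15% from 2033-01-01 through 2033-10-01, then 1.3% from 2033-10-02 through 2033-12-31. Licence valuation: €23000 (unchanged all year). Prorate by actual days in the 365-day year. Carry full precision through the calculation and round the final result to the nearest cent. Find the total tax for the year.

2033-01-01 to 2033-10-01: 274 days at 1.15% → €23000 × 1.15% × 274/365 = €198.5562
2033-10-02 to 2033-12-31: 91 days at 1.3% → €23000 × 1.3% × 91/365 = €74.5452
Total = €273.1014

€273.10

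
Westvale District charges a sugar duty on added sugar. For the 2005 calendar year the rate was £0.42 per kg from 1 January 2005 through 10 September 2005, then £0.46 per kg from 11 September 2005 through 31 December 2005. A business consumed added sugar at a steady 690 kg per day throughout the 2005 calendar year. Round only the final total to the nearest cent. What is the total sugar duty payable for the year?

£108,868.20

1 January – 10 September 2005: 253 days × 690 kg/day = 174,570 kg at £0.42/kg → £73,319.40
11 September – 31 December 2005: 112 days × 690 kg/day = 77,280 kg at £0.46/kg → £35,548.80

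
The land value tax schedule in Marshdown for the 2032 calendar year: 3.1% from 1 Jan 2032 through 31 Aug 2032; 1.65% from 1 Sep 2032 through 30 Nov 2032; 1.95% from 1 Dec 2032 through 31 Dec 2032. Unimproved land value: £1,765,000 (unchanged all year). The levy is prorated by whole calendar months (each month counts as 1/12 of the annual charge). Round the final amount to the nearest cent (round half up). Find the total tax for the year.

1 Jan – 31 Aug 2032: 8 months at 3.1% → £1,765,000 × 3.1% × 8/12 = £36,476.6667
1 Sep – 30 Nov 2032: 3 months at 1.65% → £1,765,000 × 1.65% × 3/12 = £7,280.6250
1 Dec – 31 Dec 2032: 1 month at 1.95% → £1,765,000 × 1.95% × 1/12 = £2,868.1250
Total = £46,625.4167

£46,625.42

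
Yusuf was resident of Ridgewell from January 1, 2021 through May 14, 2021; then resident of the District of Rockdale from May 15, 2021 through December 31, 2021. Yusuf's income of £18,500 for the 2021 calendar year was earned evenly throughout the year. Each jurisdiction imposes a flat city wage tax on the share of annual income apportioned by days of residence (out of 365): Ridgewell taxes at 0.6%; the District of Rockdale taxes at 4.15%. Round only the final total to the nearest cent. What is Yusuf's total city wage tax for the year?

Ridgewell, January 1 – May 14, 2021: 134 days → £18,500 × 0.6% × 134/365 = £40.7507
The District of Rockdale, May 15 – December 31, 2021: 231 days → £18,500 × 4.15% × 231/365 = £485.8911
Total = £526.6418

£526.64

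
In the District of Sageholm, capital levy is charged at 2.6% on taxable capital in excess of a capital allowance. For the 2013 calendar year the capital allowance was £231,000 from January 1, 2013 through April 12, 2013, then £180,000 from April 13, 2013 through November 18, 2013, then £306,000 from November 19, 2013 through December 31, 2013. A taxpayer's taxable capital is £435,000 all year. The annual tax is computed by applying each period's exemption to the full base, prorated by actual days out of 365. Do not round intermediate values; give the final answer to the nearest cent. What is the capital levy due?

£5,873.51

January 1 – April 12, 2013: 102 days, exemption £231,000 → (£435,000 − £231,000) × 2.6% × 102/365 = £1,482.2137
April 13 – November 18, 2013: 220 days, exemption £180,000 → (£435,000 − £180,000) × 2.6% × 220/365 = £3,996.1644
November 19 – December 31, 2013: 43 days, exemption £306,000 → (£435,000 − £306,000) × 2.6% × 43/365 = £395.1288
Total = £5,873.5068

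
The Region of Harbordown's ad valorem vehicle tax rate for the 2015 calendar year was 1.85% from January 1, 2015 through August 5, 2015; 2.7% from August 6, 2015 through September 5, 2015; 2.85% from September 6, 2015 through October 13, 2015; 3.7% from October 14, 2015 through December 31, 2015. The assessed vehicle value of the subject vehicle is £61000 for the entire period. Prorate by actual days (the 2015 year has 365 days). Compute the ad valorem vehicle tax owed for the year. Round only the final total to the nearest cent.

£1480.29

January 1 – August 5, 2015: 217 days at 1.85% → £61000 × 1.85% × 217/365 = £670.9164
August 6 – September 5, 2015: 31 days at 2.7% → £61000 × 2.7% × 31/365 = £139.8822
September 6 – October 13, 2015: 38 days at 2.85% → £61000 × 2.85% × 38/365 = £180.9945
October 14 – December 31, 2015: 79 days at 3.7% → £61000 × 3.7% × 79/365 = £488.5014
Total = £1480.2945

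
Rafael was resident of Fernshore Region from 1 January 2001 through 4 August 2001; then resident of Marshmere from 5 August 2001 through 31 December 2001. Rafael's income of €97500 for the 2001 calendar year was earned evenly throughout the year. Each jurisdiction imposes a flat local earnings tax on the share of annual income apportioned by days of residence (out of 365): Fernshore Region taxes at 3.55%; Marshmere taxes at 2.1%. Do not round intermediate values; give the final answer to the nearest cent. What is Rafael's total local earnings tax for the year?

€2884.13

Fernshore Region, 1 January – 4 August 2001: 216 days → €97500 × 3.55% × 216/365 = €2048.3014
Marshmere, 5 August – 31 December 2001: 149 days → €97500 × 2.1% × 149/365 = €835.8288
Total = €2884.1301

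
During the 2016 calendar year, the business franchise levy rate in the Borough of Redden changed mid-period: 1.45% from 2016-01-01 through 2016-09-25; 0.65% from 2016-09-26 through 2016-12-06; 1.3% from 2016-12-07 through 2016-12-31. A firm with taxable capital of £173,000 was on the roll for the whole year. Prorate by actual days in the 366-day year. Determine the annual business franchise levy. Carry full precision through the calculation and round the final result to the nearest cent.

£2,218.51

2016-01-01 to 2016-09-25: 269 days at 1.45% → £173,000 × 1.45% × 269/366 = £1,843.6790
2016-09-26 to 2016-12-06: 72 days at 0.65% → £173,000 × 0.65% × 72/366 = £221.2131
2016-12-07 to 2016-12-31: 25 days at 1.3% → £173,000 × 1.3% × 25/366 = £153.6202
Total = £2,218.5123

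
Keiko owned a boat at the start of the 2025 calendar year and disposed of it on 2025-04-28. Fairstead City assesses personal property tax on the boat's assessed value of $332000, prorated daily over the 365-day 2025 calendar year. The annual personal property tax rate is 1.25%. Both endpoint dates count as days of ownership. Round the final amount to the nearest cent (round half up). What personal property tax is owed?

Days held (2025-01-01 to 2025-04-28): 118 out of 365
Tax = $332000 × 1.25% × 118/365 = $1341.6438

$1341.64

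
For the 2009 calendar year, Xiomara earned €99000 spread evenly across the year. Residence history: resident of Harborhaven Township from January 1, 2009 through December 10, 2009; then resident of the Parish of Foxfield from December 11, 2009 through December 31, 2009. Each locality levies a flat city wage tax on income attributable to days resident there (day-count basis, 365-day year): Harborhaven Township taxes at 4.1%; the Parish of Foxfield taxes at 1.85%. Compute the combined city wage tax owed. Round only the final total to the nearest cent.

€3930.84

Harborhaven Township, January 1 – December 10, 2009: 344 days → €99000 × 4.1% × 344/365 = €3825.4685
The Parish of Foxfield, December 11 – December 31, 2009: 21 days → €99000 × 1.85% × 21/365 = €105.3740
Total = €3930.8425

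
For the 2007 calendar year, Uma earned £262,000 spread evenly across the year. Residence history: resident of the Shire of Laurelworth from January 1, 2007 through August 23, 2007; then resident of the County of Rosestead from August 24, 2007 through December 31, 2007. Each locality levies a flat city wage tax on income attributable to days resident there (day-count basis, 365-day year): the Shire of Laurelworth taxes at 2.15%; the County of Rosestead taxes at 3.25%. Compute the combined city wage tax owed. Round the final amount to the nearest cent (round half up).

The Shire of Laurelworth, January 1 – August 23, 2007: 235 days → £262,000 × 2.15% × 235/365 = £3,626.7260
The County of Rosestead, August 24 – December 31, 2007: 130 days → £262,000 × 3.25% × 130/365 = £3,032.7397
Total = £6,659.4658

£6,659.47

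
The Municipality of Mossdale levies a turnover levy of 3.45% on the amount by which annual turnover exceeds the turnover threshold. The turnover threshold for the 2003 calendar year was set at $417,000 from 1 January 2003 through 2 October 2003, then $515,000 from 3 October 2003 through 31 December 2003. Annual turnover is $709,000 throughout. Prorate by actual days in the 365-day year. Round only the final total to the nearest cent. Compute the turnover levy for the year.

$9,240.33

1 January – 2 October 2003: 275 days, exemption $417,000 → ($709,000 − $417,000) × 3.45% × 275/365 = $7,590.0000
3 October – 31 December 2003: 90 days, exemption $515,000 → ($709,000 − $515,000) × 3.45% × 90/365 = $1,650.3288
Total = $9,240.3288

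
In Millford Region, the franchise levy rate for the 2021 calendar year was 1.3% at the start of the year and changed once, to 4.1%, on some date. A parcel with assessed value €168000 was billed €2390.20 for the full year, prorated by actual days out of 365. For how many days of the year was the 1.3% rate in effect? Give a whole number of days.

Let d = days at the first rate; then 365 − d days at the second rate.
€168000 × [1.3%·d + 4.1%·(365−d)] / 365 = €2390.20
Solving gives d = 349, so the new rate took effect on 16 Dec 2021.

349 days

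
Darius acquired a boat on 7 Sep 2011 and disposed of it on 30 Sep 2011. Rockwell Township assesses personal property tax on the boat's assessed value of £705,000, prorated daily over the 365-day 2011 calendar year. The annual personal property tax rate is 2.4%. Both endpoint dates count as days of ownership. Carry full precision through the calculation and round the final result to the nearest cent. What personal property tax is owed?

Days held (7 Sep – 30 Sep 2011): 24 out of 365
Tax = £705,000 × 2.4% × 24/365 = £1,112.5479

£1,112.55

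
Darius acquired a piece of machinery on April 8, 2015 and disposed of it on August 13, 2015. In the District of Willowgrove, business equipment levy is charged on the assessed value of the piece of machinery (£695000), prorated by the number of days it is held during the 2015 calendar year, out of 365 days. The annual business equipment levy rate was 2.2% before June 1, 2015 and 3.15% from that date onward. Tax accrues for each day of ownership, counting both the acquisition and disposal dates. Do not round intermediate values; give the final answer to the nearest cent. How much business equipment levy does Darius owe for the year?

April 8 – May 31, 2015: 54 days at 2.2% → £695000 × 2.2% × 54/365 = £2262.0822
June 1 – August 13, 2015: 74 days at 3.15% → £695000 × 3.15% × 74/365 = £4438.4795
Total = £6700.5616

£6700.56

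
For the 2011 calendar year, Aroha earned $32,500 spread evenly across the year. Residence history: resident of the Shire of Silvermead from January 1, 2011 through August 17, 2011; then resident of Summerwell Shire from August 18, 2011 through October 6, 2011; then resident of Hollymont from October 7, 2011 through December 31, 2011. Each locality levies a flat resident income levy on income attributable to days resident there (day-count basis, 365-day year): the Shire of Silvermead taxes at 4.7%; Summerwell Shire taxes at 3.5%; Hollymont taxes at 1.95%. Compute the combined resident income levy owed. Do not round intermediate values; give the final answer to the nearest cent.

The Shire of Silvermead, January 1 – August 17, 2011: 229 days → $32,500 × 4.7% × 229/365 = $958.3493
Summerwell Shire, August 18 – October 6, 2011: 50 days → $32,500 × 3.5% × 50/365 = $155.8219
Hollymont, October 7 – December 31, 2011: 86 days → $32,500 × 1.95% × 86/365 = $149.3219
Total = $1,263.4932

$1,263.49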